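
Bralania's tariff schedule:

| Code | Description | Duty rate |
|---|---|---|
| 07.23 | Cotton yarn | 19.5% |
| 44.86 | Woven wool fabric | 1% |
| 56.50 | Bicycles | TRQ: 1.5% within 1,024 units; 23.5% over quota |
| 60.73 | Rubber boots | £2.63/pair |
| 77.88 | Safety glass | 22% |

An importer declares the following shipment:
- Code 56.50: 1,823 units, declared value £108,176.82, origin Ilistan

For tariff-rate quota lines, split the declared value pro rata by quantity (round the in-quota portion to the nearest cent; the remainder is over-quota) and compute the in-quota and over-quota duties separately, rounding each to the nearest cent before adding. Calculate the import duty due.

£12,053.44

Line 1 (56.50, Ilistan, 1,823 units, £108,176.82):
Code 56.50 is under a tariff-rate quota (threshold 1,024 units). In-quota: 1,024 units at 1.5%; over-quota: 799 units at 23.5%.
Pro-rata value split: in-quota = £108,176.82 × 1,024/1,823 = £60,764.16; over-quota = £108,176.82 − £60,764.16 = £47,412.66.
In-quota duty = £60,764.16 × 1.5% = £911.46. Over-quota duty = £47,412.66 × 23.5% = £11,141.98.
Line duty = £911.46 + £11,141.98 = £12,053.44.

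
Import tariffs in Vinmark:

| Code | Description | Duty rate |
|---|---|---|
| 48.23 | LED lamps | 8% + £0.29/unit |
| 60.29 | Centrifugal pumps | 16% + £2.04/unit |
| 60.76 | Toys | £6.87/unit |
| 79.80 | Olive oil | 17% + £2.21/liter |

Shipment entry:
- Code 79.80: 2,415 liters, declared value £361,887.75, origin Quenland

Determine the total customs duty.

Line 1 (79.80, Quenland, 2,415 liters, £361,887.75):
Base rate for 79.80 is 17% + £2.21/liter.
Duty = £361,887.75 × 17% + 2,415 × £2.21 = £66,858.07.

£66,858.07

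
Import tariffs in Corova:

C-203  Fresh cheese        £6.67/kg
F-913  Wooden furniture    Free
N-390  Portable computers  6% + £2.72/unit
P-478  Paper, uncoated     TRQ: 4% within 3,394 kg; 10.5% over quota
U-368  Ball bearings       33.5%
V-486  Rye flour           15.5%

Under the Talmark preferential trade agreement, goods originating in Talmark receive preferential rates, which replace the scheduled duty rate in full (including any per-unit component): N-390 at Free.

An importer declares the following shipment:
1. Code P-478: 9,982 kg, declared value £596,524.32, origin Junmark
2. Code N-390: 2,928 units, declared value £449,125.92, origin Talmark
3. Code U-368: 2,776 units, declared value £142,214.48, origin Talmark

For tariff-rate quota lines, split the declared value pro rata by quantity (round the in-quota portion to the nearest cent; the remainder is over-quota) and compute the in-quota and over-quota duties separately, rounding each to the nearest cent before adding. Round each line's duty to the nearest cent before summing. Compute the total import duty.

£97,093.25

Line 1 (P-478, Junmark, 9,982 kg, £596,524.32):
Code P-478 is under a tariff-rate quota (threshold 3,394 kg). In-quota: 3,394 kg at 4%; over-quota: 6,588 kg at 10.5%.
Pro-rata value split: in-quota = £596,524.32 × 3,394/9,982 = £202,825.44; over-quota = £596,524.32 − £202,825.44 = £393,698.88.
In-quota duty = £202,825.44 × 4% = £8,113.02. Over-quota duty = £393,698.88 × 10.5% = £41,338.38.
Line duty = £8,113.02 + £41,338.38 = £49,451.40.
Line 2 (N-390, Talmark, 2,928 units, £449,125.92):
Base rate for N-390 is 6% + £2.72/unit.
Origin Talmark qualifies under the Corova–Talmark agreement and N-390 is covered: preferential rate Free applies instead.
Duty = £449,125.92 × 0% = £0.00.
Line 3 (U-368, Talmark, 2,776 units, £142,214.48):
Base rate for U-368 is 33.5%.
Origin Talmark is the FTA partner but U-368 is not on the preference list; base rate stands.
Duty = £142,214.48 × 33.5% = £47,641.85.
Total = £49,451.40 + £0.00 + £47,641.85 = £97,093.25.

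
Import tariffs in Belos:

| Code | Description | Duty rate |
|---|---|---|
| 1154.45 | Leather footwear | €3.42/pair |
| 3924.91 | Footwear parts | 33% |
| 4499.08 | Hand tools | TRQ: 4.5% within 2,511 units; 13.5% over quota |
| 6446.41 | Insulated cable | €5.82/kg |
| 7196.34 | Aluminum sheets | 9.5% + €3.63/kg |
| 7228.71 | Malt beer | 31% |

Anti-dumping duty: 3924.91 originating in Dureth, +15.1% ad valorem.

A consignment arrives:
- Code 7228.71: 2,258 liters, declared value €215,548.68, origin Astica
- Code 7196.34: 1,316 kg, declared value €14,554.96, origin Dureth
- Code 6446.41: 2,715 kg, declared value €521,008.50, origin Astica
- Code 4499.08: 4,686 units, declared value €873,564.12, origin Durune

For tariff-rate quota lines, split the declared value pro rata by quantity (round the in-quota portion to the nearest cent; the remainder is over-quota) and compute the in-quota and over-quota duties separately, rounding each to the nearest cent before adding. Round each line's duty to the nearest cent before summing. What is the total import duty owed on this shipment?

€164,583.29

Line 1 (7228.71, Astica, 2,258 liters, €215,548.68):
Base rate for 7228.71 is 31%.
Duty = €215,548.68 × 31% = €66,820.09.
Line 2 (7196.34, Dureth, 1,316 kg, €14,554.96):
Base rate for 7196.34 is 9.5% + €3.63/kg.
Duty = €14,554.96 × 9.5% + 1,316 × €3.63 = €6,159.80.
Line 3 (6446.41, Astica, 2,715 kg, €521,008.50):
Base rate for 6446.41 is €5.82/kg.
Duty = 2,715 × €5.82 = €15,801.30.
Line 4 (4499.08, Durune, 4,686 units, €873,564.12):
Code 4499.08 is under a tariff-rate quota (threshold 2,511 units). In-quota: 2,511 units at 4.5%; over-quota: 2,175 units at 13.5%.
Pro-rata value split: in-quota = €873,564.12 × 2,511/4,686 = €468,100.62; over-quota = €873,564.12 − €468,100.62 = €405,463.50.
In-quota duty = €468,100.62 × 4.5% = €21,064.53. Over-quota duty = €405,463.50 × 13.5% = €54,737.57.
Line duty = €21,064.53 + €54,737.57 = €75,802.10.
Total = €66,820.09 + €6,159.80 + €15,801.30 + €75,802.10 = €164,583.29.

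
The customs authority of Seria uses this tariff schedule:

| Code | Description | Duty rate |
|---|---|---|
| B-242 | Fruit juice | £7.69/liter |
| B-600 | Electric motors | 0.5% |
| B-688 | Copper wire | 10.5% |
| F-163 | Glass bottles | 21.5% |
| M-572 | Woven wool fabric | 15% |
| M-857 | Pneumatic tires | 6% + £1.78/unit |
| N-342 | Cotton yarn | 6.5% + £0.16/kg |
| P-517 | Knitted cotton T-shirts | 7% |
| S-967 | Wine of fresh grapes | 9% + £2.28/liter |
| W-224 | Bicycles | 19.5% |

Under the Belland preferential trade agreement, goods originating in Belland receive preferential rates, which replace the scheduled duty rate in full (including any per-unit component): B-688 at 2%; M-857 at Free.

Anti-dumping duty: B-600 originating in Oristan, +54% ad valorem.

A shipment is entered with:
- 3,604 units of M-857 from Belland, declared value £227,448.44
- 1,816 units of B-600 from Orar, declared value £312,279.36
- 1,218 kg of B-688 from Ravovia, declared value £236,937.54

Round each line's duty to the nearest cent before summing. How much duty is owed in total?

£26,439.84

Line 1 (M-857, Belland, 3,604 units, £227,448.44):
Base rate for M-857 is 6% + £1.78/unit.
Origin Belland qualifies under the Seria–Belland agreement and M-857 is covered: preferential rate Free applies instead.
Duty = £227,448.44 × 0% = £0.00.
Line 2 (B-600, Orar, 1,816 units, £312,279.36):
Base rate for B-600 is 0.5%.
The additional-duty order on B-600 targets Oristan, not Orar; it does not apply.
Duty = £312,279.36 × 0.5% = £1,561.40.
Line 3 (B-688, Ravovia, 1,218 kg, £236,937.54):
Base rate for B-688 is 10.5%.
B-688 has an FTA preferential rate, but origin Ravovia is not Belland; base rate stands.
Duty = £236,937.54 × 10.5% = £24,878.44.
Total = £0.00 + £1,561.40 + £24,878.44 = £26,439.84.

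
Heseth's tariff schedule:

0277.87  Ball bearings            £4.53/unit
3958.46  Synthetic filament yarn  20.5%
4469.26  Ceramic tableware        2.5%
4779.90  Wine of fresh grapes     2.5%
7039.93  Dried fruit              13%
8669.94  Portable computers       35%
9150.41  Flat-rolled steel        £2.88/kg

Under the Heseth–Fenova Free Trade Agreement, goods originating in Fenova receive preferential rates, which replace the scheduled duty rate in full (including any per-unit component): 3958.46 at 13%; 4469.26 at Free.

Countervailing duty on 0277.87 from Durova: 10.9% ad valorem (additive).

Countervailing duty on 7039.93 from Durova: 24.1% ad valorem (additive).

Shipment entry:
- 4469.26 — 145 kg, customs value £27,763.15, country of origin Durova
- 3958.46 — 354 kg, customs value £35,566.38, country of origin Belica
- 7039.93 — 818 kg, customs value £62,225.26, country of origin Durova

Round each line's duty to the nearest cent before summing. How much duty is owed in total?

Line 1 (4469.26, Durova, 145 kg, £27,763.15):
Base rate for 4469.26 is 2.5%.
4469.26 has an FTA preferential rate, but origin Durova is not Fenova; base rate stands.
Duty = £27,763.15 × 2.5% = £694.08.
Line 2 (3958.46, Belica, 354 kg, £35,566.38):
Base rate for 3958.46 is 20.5%.
3958.46 has an FTA preferential rate, but origin Belica is not Fenova; base rate stands.
Duty = £35,566.38 × 20.5% = £7,291.11.
Line 3 (7039.93, Durova, 818 kg, £62,225.26):
Base rate for 7039.93 is 13%.
Additional duty on 7039.93 from Durova: +24.1%. Applied ad valorem rate: 13% + 24.1% = 37.1%.
Duty = £62,225.26 × 37.1% = £23,085.57.
Total = £694.08 + £7,291.11 + £23,085.57 = £31,070.76.

£31,070.76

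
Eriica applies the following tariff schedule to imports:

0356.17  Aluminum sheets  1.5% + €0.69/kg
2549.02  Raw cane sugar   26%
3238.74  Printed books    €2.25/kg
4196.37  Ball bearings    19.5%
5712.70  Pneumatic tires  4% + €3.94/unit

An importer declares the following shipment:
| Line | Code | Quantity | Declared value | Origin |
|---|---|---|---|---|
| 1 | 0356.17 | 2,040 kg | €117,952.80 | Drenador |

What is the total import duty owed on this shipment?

€3,176.89

Line 1 (0356.17, Drenador, 2,040 kg, €117,952.80):
Base rate for 0356.17 is 1.5% + €0.69/kg.
Duty = €117,952.80 × 1.5% + 2,040 × €0.69 = €3,176.89.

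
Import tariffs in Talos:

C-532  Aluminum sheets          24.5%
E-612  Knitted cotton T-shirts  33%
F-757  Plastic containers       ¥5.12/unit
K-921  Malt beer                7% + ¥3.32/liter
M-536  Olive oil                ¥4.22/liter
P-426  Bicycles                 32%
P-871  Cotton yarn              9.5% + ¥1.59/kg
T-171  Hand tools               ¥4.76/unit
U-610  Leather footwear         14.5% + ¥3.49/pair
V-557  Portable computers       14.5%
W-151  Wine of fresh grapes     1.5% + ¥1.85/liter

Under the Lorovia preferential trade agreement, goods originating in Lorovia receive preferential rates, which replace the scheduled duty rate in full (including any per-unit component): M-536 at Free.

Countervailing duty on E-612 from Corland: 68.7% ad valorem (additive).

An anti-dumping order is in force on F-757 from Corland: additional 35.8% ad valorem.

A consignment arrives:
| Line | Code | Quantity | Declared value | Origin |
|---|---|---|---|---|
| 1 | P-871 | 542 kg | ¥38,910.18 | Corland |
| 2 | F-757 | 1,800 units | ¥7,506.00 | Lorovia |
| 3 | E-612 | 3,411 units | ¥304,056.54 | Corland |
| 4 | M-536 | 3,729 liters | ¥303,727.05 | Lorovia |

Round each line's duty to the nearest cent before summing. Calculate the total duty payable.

¥322,999.75

Line 1 (P-871, Corland, 542 kg, ¥38,910.18):
Base rate for P-871 is 9.5% + ¥1.59/kg.
Duty = ¥38,910.18 × 9.5% + 542 × ¥1.59 = ¥4,558.25.
Line 2 (F-757, Lorovia, 1,800 units, ¥7,506.00):
Base rate for F-757 is ¥5.12/unit.
Origin Lorovia is the FTA partner but F-757 is not on the preference list; base rate stands.
The additional-duty order on F-757 targets Corland, not Lorovia; it does not apply.
Duty = 1,800 × ¥5.12 = ¥9,216.00.
Line 3 (E-612, Corland, 3,411 units, ¥304,056.54):
Base rate for E-612 is 33%.
Additional duty on E-612 from Corland: +68.7%. Applied ad valorem rate: 33% + 68.7% = 101.7%.
Duty = ¥304,056.54 × 101.7% = ¥309,225.50.
Line 4 (M-536, Lorovia, 3,729 liters, ¥303,727.05):
Base rate for M-536 is ¥4.22/liter.
Origin Lorovia qualifies under the Talos–Lorovia agreement and M-536 is covered: preferential rate Free applies instead.
Duty = ¥303,727.05 × 0% = ¥0.00.
Total = ¥4,558.25 + ¥9,216.00 + ¥309,225.50 + ¥0.00 = ¥322,999.75.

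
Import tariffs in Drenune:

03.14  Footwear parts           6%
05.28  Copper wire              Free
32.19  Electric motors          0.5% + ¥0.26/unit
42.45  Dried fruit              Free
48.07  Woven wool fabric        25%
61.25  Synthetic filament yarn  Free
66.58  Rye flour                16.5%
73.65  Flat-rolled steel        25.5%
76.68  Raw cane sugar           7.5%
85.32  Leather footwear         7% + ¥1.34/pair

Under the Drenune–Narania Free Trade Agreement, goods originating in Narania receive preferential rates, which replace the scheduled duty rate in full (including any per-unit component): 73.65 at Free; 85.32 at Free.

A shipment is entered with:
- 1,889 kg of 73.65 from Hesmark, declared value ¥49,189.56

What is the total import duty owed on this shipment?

Line 1 (73.65, Hesmark, 1,889 kg, ¥49,189.56):
Base rate for 73.65 is 25.5%.
73.65 has an FTA preferential rate, but origin Hesmark is not Narania; base rate stands.
Duty = ¥49,189.56 × 25.5% = ¥12,543.34.

¥12,543.34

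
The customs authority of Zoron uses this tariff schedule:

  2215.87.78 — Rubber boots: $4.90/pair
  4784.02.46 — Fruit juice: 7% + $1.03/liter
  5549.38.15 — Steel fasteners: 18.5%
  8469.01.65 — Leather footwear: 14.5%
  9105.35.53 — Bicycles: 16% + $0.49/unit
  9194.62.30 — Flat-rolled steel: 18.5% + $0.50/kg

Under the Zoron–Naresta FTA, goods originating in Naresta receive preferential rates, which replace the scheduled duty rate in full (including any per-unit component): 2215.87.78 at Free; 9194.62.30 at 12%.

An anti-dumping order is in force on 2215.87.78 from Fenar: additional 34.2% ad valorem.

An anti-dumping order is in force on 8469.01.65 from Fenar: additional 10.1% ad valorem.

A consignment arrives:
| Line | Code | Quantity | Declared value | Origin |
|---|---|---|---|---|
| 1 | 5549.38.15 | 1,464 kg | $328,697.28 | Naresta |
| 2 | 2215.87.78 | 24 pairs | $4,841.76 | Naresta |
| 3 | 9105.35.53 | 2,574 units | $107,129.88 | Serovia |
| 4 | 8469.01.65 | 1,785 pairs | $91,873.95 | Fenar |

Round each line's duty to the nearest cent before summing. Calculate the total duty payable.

Line 1 (5549.38.15, Naresta, 1,464 kg, $328,697.28):
Base rate for 5549.38.15 is 18.5%.
Origin Naresta is the FTA partner but 5549.38.15 is not on the preference list; base rate stands.
Duty = $328,697.28 × 18.5% = $60,809.00.
Line 2 (2215.87.78, Naresta, 24 pairs, $4,841.76):
Base rate for 2215.87.78 is $4.90/pair.
Origin Naresta qualifies under the Zoron–Naresta agreement and 2215.87.78 is covered: preferential rate Free applies instead.
The additional-duty order on 2215.87.78 targets Fenar, not Naresta; it does not apply.
Duty = $4,841.76 × 0% = $0.00.
Line 3 (9105.35.53, Serovia, 2,574 units, $107,129.88):
Base rate for 9105.35.53 is 16% + $0.49/unit.
Duty = $107,129.88 × 16% + 2,574 × $0.49 = $18,402.04.
Line 4 (8469.01.65, Fenar, 1,785 pairs, $91,873.95):
Base rate for 8469.01.65 is 14.5%.
Additional duty on 8469.01.65 from Fenar: +10.1%. Applied ad valorem rate: 14.5% + 10.1% = 24.6%.
Duty = $91,873.95 × 24.6% = $22,600.99.
Total = $60,809.00 + $0.00 + $18,402.04 + $22,600.99 = $101,812.03.

$101,812.03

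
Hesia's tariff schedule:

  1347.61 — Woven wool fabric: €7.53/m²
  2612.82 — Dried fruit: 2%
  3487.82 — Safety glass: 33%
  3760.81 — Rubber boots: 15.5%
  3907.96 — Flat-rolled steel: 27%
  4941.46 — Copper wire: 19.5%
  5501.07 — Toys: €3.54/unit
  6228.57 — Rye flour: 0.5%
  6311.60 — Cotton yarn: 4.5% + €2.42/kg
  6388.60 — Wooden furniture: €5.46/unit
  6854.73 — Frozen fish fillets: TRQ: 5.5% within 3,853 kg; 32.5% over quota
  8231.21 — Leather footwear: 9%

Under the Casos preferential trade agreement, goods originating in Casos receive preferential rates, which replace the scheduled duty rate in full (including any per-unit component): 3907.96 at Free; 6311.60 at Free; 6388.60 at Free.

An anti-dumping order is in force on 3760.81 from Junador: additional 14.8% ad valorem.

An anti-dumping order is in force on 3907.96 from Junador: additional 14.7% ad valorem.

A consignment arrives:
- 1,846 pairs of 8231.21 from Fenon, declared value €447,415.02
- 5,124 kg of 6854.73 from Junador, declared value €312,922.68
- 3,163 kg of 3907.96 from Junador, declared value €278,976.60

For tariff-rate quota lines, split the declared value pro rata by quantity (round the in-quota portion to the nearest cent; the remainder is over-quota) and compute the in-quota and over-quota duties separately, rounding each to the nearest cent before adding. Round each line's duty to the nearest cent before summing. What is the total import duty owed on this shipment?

€194,768.73

Line 1 (8231.21, Fenon, 1,846 pairs, €447,415.02):
Base rate for 8231.21 is 9%.
Duty = €447,415.02 × 9% = €40,267.35.
Line 2 (6854.73, Junador, 5,124 kg, €312,922.68):
Code 6854.73 is under a tariff-rate quota (threshold 3,853 kg). In-quota: 3,853 kg at 5.5%; over-quota: 1,271 kg at 32.5%.
Pro-rata value split: in-quota = €312,922.68 × 3,853/5,124 = €235,302.71; over-quota = €312,922.68 − €235,302.71 = €77,619.97.
In-quota duty = €235,302.71 × 5.5% = €12,941.65. Over-quota duty = €77,619.97 × 32.5% = €25,226.49.
Line duty = €12,941.65 + €25,226.49 = €38,168.14.
Line 3 (3907.96, Junador, 3,163 kg, €278,976.60):
Base rate for 3907.96 is 27%.
3907.96 has an FTA preferential rate, but origin Junador is not Casos; base rate stands.
Additional duty on 3907.96 from Junador: +14.7%. Applied ad valorem rate: 27% + 14.7% = 41.7%.
Duty = €278,976.60 × 41.7% = €116,333.24.
Total = €40,267.35 + €38,168.14 + €116,333.24 = €194,768.73.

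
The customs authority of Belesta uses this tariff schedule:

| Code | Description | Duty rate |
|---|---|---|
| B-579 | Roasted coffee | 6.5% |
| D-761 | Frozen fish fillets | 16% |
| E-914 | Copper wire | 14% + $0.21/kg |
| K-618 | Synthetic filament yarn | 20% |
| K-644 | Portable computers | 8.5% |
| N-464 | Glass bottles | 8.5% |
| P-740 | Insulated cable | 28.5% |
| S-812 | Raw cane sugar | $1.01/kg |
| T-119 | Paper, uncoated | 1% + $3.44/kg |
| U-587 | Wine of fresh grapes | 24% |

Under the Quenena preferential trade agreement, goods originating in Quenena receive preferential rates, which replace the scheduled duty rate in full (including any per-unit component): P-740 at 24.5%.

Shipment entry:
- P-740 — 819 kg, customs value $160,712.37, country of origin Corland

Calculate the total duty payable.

$45,803.03

Line 1 (P-740, Corland, 819 kg, $160,712.37):
Base rate for P-740 is 28.5%.
P-740 has an FTA preferential rate, but origin Corland is not Quenena; base rate stands.
Duty = $160,712.37 × 28.5% = $45,803.03.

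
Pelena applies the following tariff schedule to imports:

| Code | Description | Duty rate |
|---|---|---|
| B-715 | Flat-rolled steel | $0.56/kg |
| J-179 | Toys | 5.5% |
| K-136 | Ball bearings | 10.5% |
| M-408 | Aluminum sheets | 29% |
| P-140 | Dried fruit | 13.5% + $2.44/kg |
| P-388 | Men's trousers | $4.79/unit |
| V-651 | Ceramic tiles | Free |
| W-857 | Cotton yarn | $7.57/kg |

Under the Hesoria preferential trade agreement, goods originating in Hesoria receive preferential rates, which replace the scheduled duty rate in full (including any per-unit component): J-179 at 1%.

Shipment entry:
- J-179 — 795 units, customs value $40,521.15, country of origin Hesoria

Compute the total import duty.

$405.21

Line 1 (J-179, Hesoria, 795 units, $40,521.15):
Base rate for J-179 is 5.5%.
Origin Hesoria qualifies under the Pelena–Hesoria agreement and J-179 is covered: preferential rate 1% applies instead.
Duty = $40,521.15 × 1% = $405.21.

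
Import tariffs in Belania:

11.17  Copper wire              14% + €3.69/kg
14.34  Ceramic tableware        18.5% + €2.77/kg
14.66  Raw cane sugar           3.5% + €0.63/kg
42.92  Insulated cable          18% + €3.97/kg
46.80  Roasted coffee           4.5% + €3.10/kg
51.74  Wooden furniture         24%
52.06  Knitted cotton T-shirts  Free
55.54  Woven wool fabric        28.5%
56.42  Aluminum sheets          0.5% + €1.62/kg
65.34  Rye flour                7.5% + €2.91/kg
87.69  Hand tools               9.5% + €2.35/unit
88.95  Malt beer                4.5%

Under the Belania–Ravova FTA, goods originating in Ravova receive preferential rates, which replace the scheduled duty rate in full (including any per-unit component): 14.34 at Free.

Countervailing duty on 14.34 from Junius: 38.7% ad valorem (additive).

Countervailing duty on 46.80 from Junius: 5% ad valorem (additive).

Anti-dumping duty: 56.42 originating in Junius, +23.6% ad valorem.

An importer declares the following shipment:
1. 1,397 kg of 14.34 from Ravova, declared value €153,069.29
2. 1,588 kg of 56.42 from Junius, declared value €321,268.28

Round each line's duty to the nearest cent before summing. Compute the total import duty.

€79,998.22

Line 1 (14.34, Ravova, 1,397 kg, €153,069.29):
Base rate for 14.34 is 18.5% + €2.77/kg.
Origin Ravova qualifies under the Belania–Ravova agreement and 14.34 is covered: preferential rate Free applies instead.
The additional-duty order on 14.34 targets Junius, not Ravova; it does not apply.
Duty = €153,069.29 × 0% = €0.00.
Line 2 (56.42, Junius, 1,588 kg, €321,268.28):
Base rate for 56.42 is 0.5% + €1.62/kg.
Additional duty on 56.42 from Junius: +23.6%. Applied ad valorem rate: 0.5% + 23.6% = 24.1%.
Duty = €321,268.28 × 24.1% + 1,588 × €1.62 = €79,998.22.
Total = €0.00 + €79,998.22 = €79,998.22.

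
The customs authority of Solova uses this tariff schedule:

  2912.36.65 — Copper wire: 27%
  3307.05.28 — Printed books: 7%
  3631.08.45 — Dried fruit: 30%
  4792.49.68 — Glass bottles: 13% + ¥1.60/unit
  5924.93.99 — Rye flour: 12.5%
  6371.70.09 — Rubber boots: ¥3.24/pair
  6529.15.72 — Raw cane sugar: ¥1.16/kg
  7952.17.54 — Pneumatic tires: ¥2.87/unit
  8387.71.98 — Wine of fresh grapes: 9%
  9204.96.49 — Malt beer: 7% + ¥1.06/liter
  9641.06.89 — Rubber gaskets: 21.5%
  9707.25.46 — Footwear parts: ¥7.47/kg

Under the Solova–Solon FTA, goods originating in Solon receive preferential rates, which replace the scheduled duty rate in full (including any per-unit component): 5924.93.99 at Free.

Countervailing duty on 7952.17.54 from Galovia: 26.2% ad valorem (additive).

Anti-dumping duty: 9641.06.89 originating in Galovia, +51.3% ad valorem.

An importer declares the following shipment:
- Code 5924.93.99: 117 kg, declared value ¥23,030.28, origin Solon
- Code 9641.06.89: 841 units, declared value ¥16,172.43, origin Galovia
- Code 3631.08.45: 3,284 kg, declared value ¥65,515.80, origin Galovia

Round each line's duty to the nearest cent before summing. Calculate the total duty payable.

¥31,428.27

Line 1 (5924.93.99, Solon, 117 kg, ¥23,030.28):
Base rate for 5924.93.99 is 12.5%.
Origin Solon qualifies under the Solova–Solon agreement and 5924.93.99 is covered: preferential rate Free applies instead.
Duty = ¥23,030.28 × 0% = ¥0.00.
Line 2 (9641.06.89, Galovia, 841 units, ¥16,172.43):
Base rate for 9641.06.89 is 21.5%.
Additional duty on 9641.06.89 from Galovia: +51.3%. Applied ad valorem rate: 21.5% + 51.3% = 72.8%.
Duty = ¥16,172.43 × 72.8% = ¥11,773.53.
Line 3 (3631.08.45, Galovia, 3,284 kg, ¥65,515.80):
Base rate for 3631.08.45 is 30%.
Duty = ¥65,515.80 × 30% = ¥19,654.74.
Total = ¥0.00 + ¥11,773.53 + ¥19,654.74 = ¥31,428.27.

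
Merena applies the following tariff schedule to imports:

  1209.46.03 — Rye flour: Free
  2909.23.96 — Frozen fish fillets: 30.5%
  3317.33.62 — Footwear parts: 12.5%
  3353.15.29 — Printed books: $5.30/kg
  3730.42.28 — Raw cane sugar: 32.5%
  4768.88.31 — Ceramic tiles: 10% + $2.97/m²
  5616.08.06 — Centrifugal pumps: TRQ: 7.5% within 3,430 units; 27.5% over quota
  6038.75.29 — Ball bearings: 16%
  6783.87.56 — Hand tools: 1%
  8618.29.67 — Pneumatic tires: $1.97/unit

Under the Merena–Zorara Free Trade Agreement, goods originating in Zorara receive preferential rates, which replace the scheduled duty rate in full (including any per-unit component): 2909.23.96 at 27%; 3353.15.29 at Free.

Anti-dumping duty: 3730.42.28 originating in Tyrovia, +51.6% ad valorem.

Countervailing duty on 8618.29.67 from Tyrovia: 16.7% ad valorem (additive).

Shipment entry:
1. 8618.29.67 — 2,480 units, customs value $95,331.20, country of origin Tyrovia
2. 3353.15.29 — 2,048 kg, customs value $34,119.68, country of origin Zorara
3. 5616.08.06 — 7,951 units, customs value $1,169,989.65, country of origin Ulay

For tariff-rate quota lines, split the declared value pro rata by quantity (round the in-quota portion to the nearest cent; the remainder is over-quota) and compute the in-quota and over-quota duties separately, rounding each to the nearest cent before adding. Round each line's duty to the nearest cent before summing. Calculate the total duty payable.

$241,608.17

Line 1 (8618.29.67, Tyrovia, 2,480 units, $95,331.20):
Base rate for 8618.29.67 is $1.97/unit.
Additional duty on 8618.29.67 from Tyrovia: +16.7% ad valorem. Applied ad valorem rate = 16.7%.
Duty = $95,331.20 × 16.7% + 2,480 × $1.97 = $20,805.91.
Line 2 (3353.15.29, Zorara, 2,048 kg, $34,119.68):
Base rate for 3353.15.29 is $5.30/kg.
Origin Zorara qualifies under the Merena–Zorara agreement and 3353.15.29 is covered: preferential rate Free applies instead.
Duty = $34,119.68 × 0% = $0.00.
Line 3 (5616.08.06, Ulay, 7,951 units, $1,169,989.65):
Code 5616.08.06 is under a tariff-rate quota (threshold 3,430 units). In-quota: 3,430 units at 7.5%; over-quota: 4,521 units at 27.5%.
Pro-rata value split: in-quota = $1,169,989.65 × 3,430/7,951 = $504,724.50; over-quota = $1,169,989.65 − $504,724.50 = $665,265.15.
In-quota duty = $504,724.50 × 7.5% = $37,854.34. Over-quota duty = $665,265.15 × 27.5% = $182,947.92.
Line duty = $37,854.34 + $182,947.92 = $220,802.26.
Total = $20,805.91 + $0.00 + $220,802.26 = $241,608.17.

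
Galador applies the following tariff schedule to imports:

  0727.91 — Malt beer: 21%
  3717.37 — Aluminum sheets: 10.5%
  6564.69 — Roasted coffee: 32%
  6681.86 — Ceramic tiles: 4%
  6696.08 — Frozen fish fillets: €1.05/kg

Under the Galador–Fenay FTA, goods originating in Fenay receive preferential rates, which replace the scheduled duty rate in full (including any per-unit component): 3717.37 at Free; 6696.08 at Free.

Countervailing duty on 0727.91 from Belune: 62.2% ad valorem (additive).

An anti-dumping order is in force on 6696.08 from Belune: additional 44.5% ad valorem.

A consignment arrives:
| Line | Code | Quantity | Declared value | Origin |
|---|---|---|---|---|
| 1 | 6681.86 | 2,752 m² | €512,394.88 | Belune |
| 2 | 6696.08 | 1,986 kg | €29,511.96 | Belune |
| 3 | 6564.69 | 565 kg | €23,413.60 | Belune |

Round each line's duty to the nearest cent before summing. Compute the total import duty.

€43,206.27

Line 1 (6681.86, Belune, 2,752 m², €512,394.88):
Base rate for 6681.86 is 4%.
Duty = €512,394.88 × 4% = €20,495.80.
Line 2 (6696.08, Belune, 1,986 kg, €29,511.96):
Base rate for 6696.08 is €1.05/kg.
6696.08 has an FTA preferential rate, but origin Belune is not Fenay; base rate stands.
Additional duty on 6696.08 from Belune: +44.5% ad valorem. Applied ad valorem rate = 44.5%.
Duty = €29,511.96 × 44.5% + 1,986 × €1.05 = €15,218.12.
Line 3 (6564.69, Belune, 565 kg, €23,413.60):
Base rate for 6564.69 is 32%.
Duty = €23,413.60 × 32% = €7,492.35.
Total = €20,495.80 + €15,218.12 + €7,492.35 = €43,206.27.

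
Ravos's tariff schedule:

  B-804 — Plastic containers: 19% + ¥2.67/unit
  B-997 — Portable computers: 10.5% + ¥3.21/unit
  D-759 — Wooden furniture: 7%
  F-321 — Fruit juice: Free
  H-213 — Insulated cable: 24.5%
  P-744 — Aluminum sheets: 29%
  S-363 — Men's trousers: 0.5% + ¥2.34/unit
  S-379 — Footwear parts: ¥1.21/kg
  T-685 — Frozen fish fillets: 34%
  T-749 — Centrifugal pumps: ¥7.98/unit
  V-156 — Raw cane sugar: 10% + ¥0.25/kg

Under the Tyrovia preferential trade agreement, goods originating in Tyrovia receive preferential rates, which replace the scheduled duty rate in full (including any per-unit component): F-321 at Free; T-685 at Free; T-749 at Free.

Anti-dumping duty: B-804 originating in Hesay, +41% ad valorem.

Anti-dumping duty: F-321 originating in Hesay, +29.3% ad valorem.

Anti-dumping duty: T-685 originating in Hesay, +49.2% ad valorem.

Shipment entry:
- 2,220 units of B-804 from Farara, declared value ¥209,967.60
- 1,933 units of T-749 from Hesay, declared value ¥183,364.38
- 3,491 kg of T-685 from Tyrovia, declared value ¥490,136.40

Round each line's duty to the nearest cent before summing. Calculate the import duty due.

¥61,246.58

Line 1 (B-804, Farara, 2,220 units, ¥209,967.60):
Base rate for B-804 is 19% + ¥2.67/unit.
The additional-duty order on B-804 targets Hesay, not Farara; it does not apply.
Duty = ¥209,967.60 × 19% + 2,220 × ¥2.67 = ¥45,821.24.
Line 2 (T-749, Hesay, 1,933 units, ¥183,364.38):
Base rate for T-749 is ¥7.98/unit.
T-749 has an FTA preferential rate, but origin Hesay is not Tyrovia; base rate stands.
Duty = 1,933 × ¥7.98 = ¥15,425.34.
Line 3 (T-685, Tyrovia, 3,491 kg, ¥490,136.40):
Base rate for T-685 is 34%.
Origin Tyrovia qualifies under the Ravos–Tyrovia agreement and T-685 is covered: preferential rate Free applies instead.
The additional-duty order on T-685 targets Hesay, not Tyrovia; it does not apply.
Duty = ¥490,136.40 × 0% = ¥0.00.
Total = ¥45,821.24 + ¥15,425.34 + ¥0.00 = ¥61,246.58.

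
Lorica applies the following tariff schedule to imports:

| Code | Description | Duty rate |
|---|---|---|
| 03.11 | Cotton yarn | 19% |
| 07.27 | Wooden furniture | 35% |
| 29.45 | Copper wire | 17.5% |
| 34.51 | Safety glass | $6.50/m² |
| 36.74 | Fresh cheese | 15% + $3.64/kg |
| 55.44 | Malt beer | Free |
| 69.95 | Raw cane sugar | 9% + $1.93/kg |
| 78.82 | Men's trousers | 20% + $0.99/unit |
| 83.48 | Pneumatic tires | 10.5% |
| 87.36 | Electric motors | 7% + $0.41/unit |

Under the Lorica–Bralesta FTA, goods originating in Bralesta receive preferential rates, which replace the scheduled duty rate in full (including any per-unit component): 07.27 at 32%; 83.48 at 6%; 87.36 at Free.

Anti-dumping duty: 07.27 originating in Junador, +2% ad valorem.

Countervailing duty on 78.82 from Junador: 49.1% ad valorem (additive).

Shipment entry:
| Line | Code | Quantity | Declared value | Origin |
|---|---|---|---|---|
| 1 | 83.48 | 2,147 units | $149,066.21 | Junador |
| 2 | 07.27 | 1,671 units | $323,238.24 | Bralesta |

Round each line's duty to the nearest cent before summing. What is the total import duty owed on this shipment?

Line 1 (83.48, Junador, 2,147 units, $149,066.21):
Base rate for 83.48 is 10.5%.
83.48 has an FTA preferential rate, but origin Junador is not Bralesta; base rate stands.
Duty = $149,066.21 × 10.5% = $15,651.95.
Line 2 (07.27, Bralesta, 1,671 units, $323,238.24):
Base rate for 07.27 is 35%.
Origin Bralesta qualifies under the Lorica–Bralesta agreement and 07.27 is covered: preferential rate 32% applies instead.
The additional-duty order on 07.27 targets Junador, not Bralesta; it does not apply.
Duty = $323,238.24 × 32% = $103,436.24.
Total = $15,651.95 + $103,436.24 = $119,088.19.

$119,088.19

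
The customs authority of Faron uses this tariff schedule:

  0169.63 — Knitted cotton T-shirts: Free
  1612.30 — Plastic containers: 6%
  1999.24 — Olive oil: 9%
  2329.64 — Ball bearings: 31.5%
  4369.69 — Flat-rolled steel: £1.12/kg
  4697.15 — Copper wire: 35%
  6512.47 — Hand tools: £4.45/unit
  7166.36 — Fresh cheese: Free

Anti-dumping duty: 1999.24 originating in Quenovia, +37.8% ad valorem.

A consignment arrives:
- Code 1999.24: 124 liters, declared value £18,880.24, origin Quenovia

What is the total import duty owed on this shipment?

£8,835.95

Line 1 (1999.24, Quenovia, 124 liters, £18,880.24):
Base rate for 1999.24 is 9%.
Additional duty on 1999.24 from Quenovia: +37.8%. Applied ad valorem rate: 9% + 37.8% = 46.8%.
Duty = £18,880.24 × 46.8% = £8,835.95.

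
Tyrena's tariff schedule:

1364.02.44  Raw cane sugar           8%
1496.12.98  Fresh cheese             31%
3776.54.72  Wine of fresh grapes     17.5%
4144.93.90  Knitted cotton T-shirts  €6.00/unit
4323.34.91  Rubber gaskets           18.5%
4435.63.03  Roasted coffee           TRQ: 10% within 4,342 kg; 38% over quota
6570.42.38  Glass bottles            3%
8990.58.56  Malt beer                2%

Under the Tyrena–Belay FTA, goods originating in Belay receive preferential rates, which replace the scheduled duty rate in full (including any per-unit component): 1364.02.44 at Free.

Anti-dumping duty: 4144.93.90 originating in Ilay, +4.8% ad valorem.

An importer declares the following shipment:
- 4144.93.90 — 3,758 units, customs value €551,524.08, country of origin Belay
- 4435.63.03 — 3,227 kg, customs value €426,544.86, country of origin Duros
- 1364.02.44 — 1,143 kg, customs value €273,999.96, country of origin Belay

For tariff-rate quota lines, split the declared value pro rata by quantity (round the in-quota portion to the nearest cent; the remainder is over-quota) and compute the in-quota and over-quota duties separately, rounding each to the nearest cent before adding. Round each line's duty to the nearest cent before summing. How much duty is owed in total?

Line 1 (4144.93.90, Belay, 3,758 units, €551,524.08):
Base rate for 4144.93.90 is €6.00/unit.
Origin Belay is the FTA partner but 4144.93.90 is not on the preference list; base rate stands.
The additional-duty order on 4144.93.90 targets Ilay, not Belay; it does not apply.
Duty = 3,758 × €6.00 = €22,548.00.
Line 2 (4435.63.03, Duros, 3,227 kg, €426,544.86):
Code 4435.63.03 is under a tariff-rate quota (threshold 4,342 kg). Quantity 3,227 kg is within the quota, so the in-quota rate 10% applies to the full value.
Duty = €426,544.86 × 10% = €42,654.49.
Line 3 (1364.02.44, Belay, 1,143 kg, €273,999.96):
Base rate for 1364.02.44 is 8%.
Origin Belay qualifies under the Tyrena–Belay agreement and 1364.02.44 is covered: preferential rate Free applies instead.
Duty = €273,999.96 × 0% = €0.00.
Total = €22,548.00 + €42,654.49 + €0.00 = €65,202.49.

€65,202.49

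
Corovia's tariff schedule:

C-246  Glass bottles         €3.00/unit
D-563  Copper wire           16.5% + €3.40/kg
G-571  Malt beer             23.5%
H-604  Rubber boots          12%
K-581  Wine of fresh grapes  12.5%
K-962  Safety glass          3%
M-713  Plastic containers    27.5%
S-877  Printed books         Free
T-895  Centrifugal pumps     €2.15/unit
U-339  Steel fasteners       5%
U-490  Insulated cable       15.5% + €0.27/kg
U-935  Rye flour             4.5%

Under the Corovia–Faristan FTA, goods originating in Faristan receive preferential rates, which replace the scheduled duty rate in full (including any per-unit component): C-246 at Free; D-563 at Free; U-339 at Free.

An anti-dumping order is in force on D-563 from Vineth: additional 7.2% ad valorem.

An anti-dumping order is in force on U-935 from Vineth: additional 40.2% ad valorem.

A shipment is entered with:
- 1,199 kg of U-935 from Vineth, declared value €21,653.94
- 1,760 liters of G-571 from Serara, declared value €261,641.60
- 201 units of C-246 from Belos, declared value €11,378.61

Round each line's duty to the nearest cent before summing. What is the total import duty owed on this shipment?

€71,768.09

Line 1 (U-935, Vineth, 1,199 kg, €21,653.94):
Base rate for U-935 is 4.5%.
Additional duty on U-935 from Vineth: +40.2%. Applied ad valorem rate: 4.5% + 40.2% = 44.7%.
Duty = €21,653.94 × 44.7% = €9,679.31.
Line 2 (G-571, Serara, 1,760 liters, €261,641.60):
Base rate for G-571 is 23.5%.
Duty = €261,641.60 × 23.5% = €61,485.78.
Line 3 (C-246, Belos, 201 units, €11,378.61):
Base rate for C-246 is €3.00/unit.
C-246 has an FTA preferential rate, but origin Belos is not Faristan; base rate stands.
Duty = 201 × €3.00 = €603.00.
Total = €9,679.31 + €61,485.78 + €603.00 = €71,768.09.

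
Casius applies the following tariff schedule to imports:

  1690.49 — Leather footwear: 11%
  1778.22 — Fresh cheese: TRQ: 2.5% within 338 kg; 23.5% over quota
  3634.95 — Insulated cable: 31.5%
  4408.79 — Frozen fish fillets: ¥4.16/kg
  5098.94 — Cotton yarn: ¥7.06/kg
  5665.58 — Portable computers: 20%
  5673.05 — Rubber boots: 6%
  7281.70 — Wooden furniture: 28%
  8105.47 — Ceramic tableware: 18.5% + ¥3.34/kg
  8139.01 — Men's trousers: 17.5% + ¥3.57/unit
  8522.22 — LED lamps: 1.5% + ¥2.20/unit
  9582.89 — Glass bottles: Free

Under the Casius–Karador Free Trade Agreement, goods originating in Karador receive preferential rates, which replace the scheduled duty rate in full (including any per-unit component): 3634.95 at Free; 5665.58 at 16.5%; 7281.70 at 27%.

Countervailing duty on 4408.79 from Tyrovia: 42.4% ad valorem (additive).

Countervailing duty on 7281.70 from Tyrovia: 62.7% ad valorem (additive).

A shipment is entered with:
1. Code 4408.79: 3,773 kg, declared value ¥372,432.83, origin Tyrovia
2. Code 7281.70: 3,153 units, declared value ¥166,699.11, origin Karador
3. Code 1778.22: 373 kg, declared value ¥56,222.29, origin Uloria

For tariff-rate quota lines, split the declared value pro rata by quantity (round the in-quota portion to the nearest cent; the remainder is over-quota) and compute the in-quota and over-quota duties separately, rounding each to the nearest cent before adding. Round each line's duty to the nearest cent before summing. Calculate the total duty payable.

Line 1 (4408.79, Tyrovia, 3,773 kg, ¥372,432.83):
Base rate for 4408.79 is ¥4.16/kg.
Additional duty on 4408.79 from Tyrovia: +42.4% ad valorem. Applied ad valorem rate = 42.4%.
Duty = ¥372,432.83 × 42.4% + 3,773 × ¥4.16 = ¥173,607.20.
Line 2 (7281.70, Karador, 3,153 units, ¥166,699.11):
Base rate for 7281.70 is 28%.
Origin Karador qualifies under the Casius–Karador agreement and 7281.70 is covered: preferential rate 27% applies instead.
The additional-duty order on 7281.70 targets Tyrovia, not Karador; it does not apply.
Duty = ¥166,699.11 × 27% = ¥45,008.76.
Line 3 (1778.22, Uloria, 373 kg, ¥56,222.29):
Code 1778.22 is under a tariff-rate quota (threshold 338 kg). In-quota: 338 kg at 2.5%; over-quota: 35 kg at 23.5%.
Pro-rata value split: in-quota = ¥56,222.29 × 338/373 = ¥50,946.74; over-quota = ¥56,222.29 − ¥50,946.74 = ¥5,275.55.
In-quota duty = ¥50,946.74 × 2.5% = ¥1,273.67. Over-quota duty = ¥5,275.55 × 23.5% = ¥1,239.75.
Line duty = ¥1,273.67 + ¥1,239.75 = ¥2,513.42.
Total = ¥173,607.20 + ¥45,008.76 + ¥2,513.42 = ¥221,129.38.

¥221,129.38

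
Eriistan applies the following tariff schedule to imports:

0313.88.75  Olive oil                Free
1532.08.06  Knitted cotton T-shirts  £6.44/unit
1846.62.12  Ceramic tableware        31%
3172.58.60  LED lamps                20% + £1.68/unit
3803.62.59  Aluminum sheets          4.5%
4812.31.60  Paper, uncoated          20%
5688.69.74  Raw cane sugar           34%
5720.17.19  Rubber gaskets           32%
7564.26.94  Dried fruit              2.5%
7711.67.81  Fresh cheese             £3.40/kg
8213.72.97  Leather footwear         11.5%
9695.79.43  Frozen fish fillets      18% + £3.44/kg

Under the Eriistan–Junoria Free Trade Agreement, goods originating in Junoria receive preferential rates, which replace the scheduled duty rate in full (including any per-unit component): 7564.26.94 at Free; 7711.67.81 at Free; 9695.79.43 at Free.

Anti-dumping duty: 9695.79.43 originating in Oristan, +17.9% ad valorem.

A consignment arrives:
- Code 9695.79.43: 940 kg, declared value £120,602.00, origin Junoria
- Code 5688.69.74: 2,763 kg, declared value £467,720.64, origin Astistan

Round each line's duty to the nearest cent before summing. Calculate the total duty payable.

Line 1 (9695.79.43, Junoria, 940 kg, £120,602.00):
Base rate for 9695.79.43 is 18% + £3.44/kg.
Origin Junoria qualifies under the Eriistan–Junoria agreement and 9695.79.43 is covered: preferential rate Free applies instead.
The additional-duty order on 9695.79.43 targets Oristan, not Junoria; it does not apply.
Duty = £120,602.00 × 0% = £0.00.
Line 2 (5688.69.74, Astistan, 2,763 kg, £467,720.64):
Base rate for 5688.69.74 is 34%.
Duty = £467,720.64 × 34% = £159,025.02.
Total = £0.00 + £159,025.02 = £159,025.02.

£159,025.02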